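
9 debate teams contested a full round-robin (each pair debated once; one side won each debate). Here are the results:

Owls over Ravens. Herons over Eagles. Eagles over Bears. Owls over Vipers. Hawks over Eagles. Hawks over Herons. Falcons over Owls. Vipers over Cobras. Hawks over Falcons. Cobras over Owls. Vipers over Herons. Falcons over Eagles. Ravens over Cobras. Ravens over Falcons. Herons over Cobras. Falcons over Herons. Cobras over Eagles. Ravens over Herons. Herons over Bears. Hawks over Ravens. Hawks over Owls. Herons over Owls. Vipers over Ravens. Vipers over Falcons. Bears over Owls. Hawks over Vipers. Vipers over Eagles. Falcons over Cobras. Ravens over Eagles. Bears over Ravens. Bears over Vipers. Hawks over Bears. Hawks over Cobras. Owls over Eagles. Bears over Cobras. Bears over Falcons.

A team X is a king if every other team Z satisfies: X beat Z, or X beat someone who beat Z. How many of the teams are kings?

Vipers cannot reach Hawks in two steps.
Owls cannot reach Hawks in two steps.
Falcons cannot reach Hawks in two steps.
Hawks reaches everyone (king).
Bears cannot reach Hawks in two steps.
Herons cannot reach Hawks in two steps.
Ravens cannot reach Vipers, Hawks in two steps.
Cobras cannot reach Falcons, Hawks, Herons in two steps.
Eagles cannot reach Hawks, Herons in two steps.
Kings: Hawks — 1.

1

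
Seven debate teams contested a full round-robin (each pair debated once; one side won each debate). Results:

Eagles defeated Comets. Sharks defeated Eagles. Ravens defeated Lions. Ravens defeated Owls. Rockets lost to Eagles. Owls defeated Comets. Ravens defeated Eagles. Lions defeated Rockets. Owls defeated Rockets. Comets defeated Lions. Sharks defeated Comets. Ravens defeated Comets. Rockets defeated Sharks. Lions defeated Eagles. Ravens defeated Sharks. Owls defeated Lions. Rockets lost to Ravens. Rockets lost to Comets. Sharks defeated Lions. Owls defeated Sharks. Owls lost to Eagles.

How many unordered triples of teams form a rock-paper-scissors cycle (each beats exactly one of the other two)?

6

Win totals: Comets 2, Rockets 1, Ravens 6, Lions 2, Sharks 3, Owls 4, Eagles 3.
A team with w wins dominates both others in C(w,2) triples; summing gives 1 + 0 + 15 + 1 + 3 + 6 + 3 = 29 transitive triples.
Total triples C(7,3) = 35, so cyclic triples = 35 − 29 = 6.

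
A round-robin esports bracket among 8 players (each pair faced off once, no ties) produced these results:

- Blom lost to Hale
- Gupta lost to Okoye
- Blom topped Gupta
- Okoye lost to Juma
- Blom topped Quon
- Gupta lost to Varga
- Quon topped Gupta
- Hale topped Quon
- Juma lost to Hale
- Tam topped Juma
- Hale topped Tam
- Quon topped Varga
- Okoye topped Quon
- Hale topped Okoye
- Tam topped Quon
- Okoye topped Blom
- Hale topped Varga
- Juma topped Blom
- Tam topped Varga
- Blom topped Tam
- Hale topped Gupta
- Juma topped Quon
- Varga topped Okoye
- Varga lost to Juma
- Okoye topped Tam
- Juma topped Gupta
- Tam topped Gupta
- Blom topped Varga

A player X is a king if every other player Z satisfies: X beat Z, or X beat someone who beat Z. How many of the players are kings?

1

Tam cannot reach Hale in two steps.
Quon cannot reach Tam, Hale, Blom, Juma in two steps.
Varga cannot reach Hale, Juma in two steps.
Okoye cannot reach Hale in two steps.
Gupta cannot reach Tam, Quon, Varga, Okoye, Hale, Blom, Juma in two steps.
Hale reaches everyone (king).
Blom cannot reach Hale in two steps.
Juma cannot reach Hale in two steps.
Kings: Hale — 1.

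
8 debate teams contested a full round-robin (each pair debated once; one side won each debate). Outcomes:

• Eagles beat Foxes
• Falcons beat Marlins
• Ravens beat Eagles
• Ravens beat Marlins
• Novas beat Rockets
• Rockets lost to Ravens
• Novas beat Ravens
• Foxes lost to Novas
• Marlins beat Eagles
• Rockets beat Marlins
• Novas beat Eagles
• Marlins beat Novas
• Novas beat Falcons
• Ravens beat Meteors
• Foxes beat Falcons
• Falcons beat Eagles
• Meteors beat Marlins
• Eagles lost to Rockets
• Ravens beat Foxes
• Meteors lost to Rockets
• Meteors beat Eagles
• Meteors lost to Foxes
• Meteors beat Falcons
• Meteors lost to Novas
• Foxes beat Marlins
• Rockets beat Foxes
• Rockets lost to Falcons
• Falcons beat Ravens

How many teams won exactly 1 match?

1

Win totals: Rockets 4, Ravens 5, Eagles 1, Novas 6, Marlins 2, Falcons 4, Meteors 3, Foxes 3.
Exactly 1: Eagles — 1 team.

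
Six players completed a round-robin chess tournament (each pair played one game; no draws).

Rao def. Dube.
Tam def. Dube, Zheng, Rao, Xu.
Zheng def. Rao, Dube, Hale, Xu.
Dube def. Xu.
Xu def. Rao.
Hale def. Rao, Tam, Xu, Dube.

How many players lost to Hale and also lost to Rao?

Hale beat: Dube, Xu, Tam, Rao.
Rao beat: Dube.
Both beat: Dube — 1.

1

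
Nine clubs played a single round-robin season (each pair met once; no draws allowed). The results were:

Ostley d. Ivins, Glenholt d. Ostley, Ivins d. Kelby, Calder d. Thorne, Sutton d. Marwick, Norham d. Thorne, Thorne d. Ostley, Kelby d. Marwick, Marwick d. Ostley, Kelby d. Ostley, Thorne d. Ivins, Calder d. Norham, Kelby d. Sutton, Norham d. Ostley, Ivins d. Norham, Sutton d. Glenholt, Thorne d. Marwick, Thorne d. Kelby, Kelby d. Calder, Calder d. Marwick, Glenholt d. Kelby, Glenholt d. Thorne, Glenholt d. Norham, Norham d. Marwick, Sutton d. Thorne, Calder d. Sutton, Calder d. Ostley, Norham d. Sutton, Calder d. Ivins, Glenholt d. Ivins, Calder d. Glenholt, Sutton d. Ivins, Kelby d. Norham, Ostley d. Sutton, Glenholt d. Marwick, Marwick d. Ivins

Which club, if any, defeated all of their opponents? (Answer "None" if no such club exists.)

Highest win total is Calder with 7 (out of 8 possible).
Calder lost to Kelby, so no club went undefeated.

None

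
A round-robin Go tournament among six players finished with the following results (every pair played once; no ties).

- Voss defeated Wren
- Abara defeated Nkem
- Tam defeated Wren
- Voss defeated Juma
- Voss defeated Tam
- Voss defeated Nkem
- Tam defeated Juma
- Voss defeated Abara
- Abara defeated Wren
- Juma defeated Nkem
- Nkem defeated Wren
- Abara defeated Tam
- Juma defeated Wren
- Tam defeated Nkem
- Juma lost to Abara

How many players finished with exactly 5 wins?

Win totals: Nkem 1, Tam 3, Wren 0, Juma 2, Abara 4, Voss 5.
Exactly 5: Voss — 1 player.

1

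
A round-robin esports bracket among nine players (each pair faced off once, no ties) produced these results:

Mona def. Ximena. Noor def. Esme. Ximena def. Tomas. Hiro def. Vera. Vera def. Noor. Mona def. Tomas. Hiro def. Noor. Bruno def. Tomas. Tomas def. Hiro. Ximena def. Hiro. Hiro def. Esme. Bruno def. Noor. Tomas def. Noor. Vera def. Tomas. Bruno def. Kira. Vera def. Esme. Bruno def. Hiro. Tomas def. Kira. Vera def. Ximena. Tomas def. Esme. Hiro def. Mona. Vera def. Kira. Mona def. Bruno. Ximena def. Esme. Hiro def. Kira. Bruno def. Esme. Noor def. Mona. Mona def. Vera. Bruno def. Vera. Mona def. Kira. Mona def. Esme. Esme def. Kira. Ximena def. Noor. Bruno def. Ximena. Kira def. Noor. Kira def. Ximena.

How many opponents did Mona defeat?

Mona's results: beat Vera, Tomas, Bruno, Kira, Ximena, Esme; lost to Noor, Hiro.
That is 6 wins.

6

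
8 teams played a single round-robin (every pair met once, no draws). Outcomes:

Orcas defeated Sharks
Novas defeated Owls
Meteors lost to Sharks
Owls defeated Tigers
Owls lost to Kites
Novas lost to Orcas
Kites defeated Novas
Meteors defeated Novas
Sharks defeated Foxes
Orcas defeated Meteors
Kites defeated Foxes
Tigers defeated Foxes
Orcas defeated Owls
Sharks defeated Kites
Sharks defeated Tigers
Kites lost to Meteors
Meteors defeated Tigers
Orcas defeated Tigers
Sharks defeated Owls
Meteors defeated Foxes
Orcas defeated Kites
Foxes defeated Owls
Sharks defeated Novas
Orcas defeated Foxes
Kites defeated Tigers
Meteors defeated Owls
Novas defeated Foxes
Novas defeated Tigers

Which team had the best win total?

Win totals: Owls 1, Sharks 6, Orcas 7, Foxes 1, Meteors 5, Tigers 1, Novas 3, Kites 4.
Orcas leads with 7 wins (next highest: 6).

Orcas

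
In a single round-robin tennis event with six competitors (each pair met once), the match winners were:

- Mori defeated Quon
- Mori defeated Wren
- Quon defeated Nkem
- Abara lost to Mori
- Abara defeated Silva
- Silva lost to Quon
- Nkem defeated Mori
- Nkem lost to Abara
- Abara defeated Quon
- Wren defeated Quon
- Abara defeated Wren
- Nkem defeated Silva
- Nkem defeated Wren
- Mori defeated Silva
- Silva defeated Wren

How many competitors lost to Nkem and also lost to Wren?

Nkem beat: Mori, Silva, Wren.
Wren beat: Quon.
No one was beaten by both.

0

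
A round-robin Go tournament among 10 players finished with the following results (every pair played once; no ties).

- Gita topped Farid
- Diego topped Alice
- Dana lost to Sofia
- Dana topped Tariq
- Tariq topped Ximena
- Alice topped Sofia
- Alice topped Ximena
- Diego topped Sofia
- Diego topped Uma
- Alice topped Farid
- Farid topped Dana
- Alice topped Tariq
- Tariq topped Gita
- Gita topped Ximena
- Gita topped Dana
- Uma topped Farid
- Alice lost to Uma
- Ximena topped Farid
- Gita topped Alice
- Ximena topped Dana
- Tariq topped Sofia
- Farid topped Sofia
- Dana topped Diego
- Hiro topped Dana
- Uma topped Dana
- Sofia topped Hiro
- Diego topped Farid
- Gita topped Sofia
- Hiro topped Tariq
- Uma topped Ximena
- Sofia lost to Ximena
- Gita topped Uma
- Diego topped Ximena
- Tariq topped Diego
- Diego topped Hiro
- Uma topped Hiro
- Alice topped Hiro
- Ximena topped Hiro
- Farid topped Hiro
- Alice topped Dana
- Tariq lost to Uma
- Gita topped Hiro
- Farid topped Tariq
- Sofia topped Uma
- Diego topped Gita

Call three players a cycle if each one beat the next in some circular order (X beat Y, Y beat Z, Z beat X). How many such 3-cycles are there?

25

Win totals: Dana 2, Sofia 3, Diego 7, Gita 7, Alice 6, Ximena 4, Tariq 4, Uma 6, Hiro 2, Farid 4.
A player with w wins dominates both others in C(w,2) triples; summing gives 1 + 3 + 21 + 21 + 15 + 6 + 6 + 15 + 1 + 6 = 95 transitive triples.
Total triples C(10,3) = 120, so cyclic triples = 120 − 95 = 25.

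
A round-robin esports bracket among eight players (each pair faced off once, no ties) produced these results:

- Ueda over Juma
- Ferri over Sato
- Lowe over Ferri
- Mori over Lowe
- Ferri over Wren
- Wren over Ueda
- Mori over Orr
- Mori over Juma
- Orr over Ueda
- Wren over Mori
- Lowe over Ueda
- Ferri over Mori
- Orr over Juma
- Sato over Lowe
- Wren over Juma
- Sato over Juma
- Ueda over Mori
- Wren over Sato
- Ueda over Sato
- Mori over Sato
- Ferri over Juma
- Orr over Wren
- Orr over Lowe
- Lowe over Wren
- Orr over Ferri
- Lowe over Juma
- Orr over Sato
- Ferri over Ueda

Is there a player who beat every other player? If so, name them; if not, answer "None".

None

Highest win total is Orr with 6 (out of 7 possible).
Orr lost to Mori, so no player went undefeated.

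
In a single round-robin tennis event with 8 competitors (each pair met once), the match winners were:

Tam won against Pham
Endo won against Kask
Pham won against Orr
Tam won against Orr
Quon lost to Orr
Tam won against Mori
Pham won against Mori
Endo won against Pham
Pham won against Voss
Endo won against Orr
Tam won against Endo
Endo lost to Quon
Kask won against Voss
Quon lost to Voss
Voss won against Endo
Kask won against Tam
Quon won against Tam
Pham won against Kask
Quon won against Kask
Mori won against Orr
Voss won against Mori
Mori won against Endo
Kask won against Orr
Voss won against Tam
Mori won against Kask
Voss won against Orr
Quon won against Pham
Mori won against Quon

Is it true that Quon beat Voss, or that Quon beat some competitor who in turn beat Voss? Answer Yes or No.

Yes

Quon did not beat Voss directly.
Quon beat Endo, Pham, Tam, Kask. Of those, Pham beat Voss.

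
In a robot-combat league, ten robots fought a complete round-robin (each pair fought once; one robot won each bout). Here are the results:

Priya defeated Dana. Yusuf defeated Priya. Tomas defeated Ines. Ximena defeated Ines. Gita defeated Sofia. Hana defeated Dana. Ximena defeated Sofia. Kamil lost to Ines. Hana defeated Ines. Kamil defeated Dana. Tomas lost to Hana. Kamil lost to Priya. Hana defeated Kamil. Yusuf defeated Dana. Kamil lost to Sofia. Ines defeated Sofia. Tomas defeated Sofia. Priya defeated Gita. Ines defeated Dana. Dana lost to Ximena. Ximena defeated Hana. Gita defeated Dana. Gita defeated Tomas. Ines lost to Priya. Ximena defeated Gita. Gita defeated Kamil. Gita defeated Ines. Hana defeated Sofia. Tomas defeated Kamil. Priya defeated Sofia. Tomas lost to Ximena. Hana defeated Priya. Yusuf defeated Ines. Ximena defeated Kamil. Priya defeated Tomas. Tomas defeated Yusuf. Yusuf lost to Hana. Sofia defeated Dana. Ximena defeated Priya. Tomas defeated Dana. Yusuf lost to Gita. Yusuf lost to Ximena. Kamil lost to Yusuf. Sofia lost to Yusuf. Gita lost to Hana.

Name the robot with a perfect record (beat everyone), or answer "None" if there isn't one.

Ximena has 9 wins out of 9 opponents — a perfect record.

Ximena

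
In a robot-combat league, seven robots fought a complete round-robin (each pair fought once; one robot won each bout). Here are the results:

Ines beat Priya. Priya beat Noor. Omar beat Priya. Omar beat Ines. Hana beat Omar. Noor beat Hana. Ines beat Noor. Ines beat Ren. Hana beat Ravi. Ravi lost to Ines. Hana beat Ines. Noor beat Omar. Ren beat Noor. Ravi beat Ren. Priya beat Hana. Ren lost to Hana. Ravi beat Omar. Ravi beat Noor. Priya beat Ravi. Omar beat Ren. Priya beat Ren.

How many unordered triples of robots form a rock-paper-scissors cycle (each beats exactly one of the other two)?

Win totals: Ren 1, Omar 3, Priya 4, Ravi 3, Noor 2, Ines 4, Hana 4.
A robot with w wins dominates both others in C(w,2) triples; summing gives 0 + 3 + 6 + 3 + 1 + 6 + 6 = 25 transitive triples.
Total triples C(7,3) = 35, so cyclic triples = 35 − 25 = 10.

10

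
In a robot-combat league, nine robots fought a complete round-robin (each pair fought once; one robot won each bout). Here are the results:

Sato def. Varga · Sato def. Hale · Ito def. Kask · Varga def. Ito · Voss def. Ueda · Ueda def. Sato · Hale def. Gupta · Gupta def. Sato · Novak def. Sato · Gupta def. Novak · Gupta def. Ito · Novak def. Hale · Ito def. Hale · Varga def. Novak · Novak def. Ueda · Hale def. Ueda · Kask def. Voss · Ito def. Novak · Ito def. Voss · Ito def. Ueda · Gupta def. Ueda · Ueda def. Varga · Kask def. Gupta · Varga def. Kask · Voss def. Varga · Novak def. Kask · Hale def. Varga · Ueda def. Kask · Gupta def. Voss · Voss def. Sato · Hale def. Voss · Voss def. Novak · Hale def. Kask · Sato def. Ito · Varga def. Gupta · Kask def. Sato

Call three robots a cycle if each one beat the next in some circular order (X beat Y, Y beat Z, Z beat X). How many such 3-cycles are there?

Win totals: Sato 3, Ito 5, Ueda 3, Voss 4, Novak 4, Hale 5, Gupta 5, Varga 4, Kask 3.
A robot with w wins dominates both others in C(w,2) triples; summing gives 3 + 10 + 3 + 6 + 6 + 10 + 10 + 6 + 3 = 57 transitive triples.
Total triples C(9,3) = 84, so cyclic triples = 84 − 57 = 27.

27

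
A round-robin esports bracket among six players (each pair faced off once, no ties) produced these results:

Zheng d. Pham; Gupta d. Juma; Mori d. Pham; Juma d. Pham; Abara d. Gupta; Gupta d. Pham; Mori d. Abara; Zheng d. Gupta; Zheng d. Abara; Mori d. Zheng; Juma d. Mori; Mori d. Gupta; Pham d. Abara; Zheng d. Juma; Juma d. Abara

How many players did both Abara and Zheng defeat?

1

Abara beat: Gupta.
Zheng beat: Pham, Gupta, Juma, Abara.
Both beat: Gupta — 1.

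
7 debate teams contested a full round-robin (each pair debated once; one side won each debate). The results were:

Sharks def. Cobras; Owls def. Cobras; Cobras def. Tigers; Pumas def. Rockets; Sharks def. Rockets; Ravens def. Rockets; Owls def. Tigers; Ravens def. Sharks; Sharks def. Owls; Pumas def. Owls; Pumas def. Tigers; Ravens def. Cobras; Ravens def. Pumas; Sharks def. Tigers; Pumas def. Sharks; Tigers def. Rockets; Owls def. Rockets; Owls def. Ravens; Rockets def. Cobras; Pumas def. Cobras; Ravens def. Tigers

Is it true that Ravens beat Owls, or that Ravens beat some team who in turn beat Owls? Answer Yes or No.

Ravens did not beat Owls directly.
Ravens beat Rockets, Sharks, Cobras, Tigers, Pumas. Of those, Sharks beat Owls.

Yes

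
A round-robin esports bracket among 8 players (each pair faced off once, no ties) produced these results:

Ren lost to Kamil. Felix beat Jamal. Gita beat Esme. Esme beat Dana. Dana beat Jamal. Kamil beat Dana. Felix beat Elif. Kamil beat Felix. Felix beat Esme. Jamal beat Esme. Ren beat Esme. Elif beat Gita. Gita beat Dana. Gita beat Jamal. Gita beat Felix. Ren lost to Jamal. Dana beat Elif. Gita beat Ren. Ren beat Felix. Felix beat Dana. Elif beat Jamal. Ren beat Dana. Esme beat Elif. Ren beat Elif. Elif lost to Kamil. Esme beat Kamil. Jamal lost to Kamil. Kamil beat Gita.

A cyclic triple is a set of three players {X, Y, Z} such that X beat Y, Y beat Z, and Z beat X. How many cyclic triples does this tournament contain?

Win totals: Ren 4, Gita 5, Elif 2, Esme 3, Jamal 2, Kamil 6, Dana 2, Felix 4.
A player with w wins dominates both others in C(w,2) triples; summing gives 6 + 10 + 1 + 3 + 1 + 15 + 1 + 6 = 43 transitive triples.
Total triples C(8,3) = 56, so cyclic triples = 56 − 43 = 13.

13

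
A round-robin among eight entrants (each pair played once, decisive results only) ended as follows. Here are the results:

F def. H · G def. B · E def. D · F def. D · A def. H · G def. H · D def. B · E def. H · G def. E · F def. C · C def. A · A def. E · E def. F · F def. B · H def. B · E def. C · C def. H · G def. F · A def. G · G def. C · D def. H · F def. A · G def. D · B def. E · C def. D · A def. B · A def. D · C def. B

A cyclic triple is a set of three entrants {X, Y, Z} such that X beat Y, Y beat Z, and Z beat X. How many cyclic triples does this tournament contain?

Win totals: A 5, B 1, C 4, D 2, E 4, F 5, G 6, H 1.
An entrant with w wins dominates both others in C(w,2) triples; summing gives 10 + 0 + 6 + 1 + 6 + 10 + 15 + 0 = 48 transitive triples.
Total triples C(8,3) = 56, so cyclic triples = 56 − 48 = 8.

8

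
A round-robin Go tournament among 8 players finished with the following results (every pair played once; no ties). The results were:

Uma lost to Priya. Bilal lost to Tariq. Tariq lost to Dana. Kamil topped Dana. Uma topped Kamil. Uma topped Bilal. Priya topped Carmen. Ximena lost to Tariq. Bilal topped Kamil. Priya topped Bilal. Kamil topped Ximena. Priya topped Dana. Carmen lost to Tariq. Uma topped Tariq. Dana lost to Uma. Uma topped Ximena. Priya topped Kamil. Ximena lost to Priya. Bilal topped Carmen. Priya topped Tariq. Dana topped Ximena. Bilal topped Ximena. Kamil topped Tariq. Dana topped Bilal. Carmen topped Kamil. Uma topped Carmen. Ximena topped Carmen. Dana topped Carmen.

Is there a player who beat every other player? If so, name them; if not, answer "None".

Priya

Priya has 7 wins out of 7 opponents — a perfect record.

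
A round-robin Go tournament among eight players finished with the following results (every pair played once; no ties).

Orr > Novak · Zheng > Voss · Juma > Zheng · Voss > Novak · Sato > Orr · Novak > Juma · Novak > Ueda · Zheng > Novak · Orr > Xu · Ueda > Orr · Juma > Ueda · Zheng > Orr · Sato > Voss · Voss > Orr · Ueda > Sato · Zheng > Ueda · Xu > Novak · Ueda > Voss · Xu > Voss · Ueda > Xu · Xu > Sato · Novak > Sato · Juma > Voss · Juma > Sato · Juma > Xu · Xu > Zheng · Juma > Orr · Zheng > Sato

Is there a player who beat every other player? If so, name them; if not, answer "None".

Highest win total is Juma with 6 (out of 7 possible).
Juma lost to Novak, so no player went undefeated.

None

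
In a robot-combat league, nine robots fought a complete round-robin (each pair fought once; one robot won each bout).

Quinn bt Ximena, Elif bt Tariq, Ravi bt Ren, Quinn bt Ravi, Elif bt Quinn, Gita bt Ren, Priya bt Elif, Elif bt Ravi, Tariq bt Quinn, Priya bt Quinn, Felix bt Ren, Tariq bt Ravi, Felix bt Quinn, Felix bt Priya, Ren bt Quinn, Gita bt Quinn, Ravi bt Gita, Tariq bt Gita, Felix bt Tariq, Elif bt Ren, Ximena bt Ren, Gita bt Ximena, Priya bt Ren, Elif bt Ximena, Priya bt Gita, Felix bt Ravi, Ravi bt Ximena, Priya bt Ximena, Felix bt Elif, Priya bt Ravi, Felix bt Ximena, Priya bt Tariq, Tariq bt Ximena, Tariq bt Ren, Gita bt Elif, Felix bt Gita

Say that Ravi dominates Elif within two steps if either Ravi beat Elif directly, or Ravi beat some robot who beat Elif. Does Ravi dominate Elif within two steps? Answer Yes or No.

Ravi did not beat Elif directly.
Ravi beat Ren, Gita, Ximena. Of those, Gita beat Elif.

Yes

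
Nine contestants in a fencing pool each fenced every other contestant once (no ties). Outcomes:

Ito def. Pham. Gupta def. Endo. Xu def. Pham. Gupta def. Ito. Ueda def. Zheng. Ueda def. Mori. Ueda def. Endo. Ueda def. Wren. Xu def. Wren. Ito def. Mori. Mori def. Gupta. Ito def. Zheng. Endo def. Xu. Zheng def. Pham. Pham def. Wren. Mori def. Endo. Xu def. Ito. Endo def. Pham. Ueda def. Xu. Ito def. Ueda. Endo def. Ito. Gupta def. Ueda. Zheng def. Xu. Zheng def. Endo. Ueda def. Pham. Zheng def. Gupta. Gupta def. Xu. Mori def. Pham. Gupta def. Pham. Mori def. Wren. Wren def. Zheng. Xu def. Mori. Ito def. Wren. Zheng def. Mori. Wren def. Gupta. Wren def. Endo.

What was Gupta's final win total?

5

Gupta's results: beat Pham, Xu, Ito, Ueda, Endo; lost to Mori, Wren, Zheng.
That is 5 wins.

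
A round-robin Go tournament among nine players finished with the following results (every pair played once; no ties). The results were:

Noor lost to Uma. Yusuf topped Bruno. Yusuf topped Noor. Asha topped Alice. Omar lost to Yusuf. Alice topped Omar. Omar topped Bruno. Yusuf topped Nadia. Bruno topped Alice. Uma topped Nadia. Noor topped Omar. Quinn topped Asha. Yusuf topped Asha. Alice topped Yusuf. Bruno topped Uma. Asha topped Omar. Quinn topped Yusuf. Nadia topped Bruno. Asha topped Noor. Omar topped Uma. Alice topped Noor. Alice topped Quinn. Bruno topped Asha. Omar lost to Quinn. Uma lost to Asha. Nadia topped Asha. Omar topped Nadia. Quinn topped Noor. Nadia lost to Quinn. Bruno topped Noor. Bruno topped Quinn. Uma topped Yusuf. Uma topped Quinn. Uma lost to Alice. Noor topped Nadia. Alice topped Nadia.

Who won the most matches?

Win totals: Noor 2, Quinn 5, Alice 6, Nadia 2, Uma 4, Omar 3, Asha 4, Bruno 5, Yusuf 5.
Alice leads with 6 wins (next highest: 5).

Alice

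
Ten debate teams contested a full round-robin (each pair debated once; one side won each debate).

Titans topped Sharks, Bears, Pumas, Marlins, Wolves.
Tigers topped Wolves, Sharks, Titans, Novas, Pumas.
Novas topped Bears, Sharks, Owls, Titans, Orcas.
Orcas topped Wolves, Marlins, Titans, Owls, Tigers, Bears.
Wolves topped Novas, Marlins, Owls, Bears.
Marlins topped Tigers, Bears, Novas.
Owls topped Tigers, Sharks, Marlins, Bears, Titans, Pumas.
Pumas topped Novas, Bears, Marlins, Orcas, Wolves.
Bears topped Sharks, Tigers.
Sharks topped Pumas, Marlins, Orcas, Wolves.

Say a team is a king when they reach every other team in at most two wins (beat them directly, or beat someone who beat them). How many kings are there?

9

Titans reaches everyone (king).
Marlins reaches everyone (king).
Owls reaches everyone (king).
Tigers reaches everyone (king).
Sharks reaches everyone (king).
Pumas reaches everyone (king).
Orcas reaches everyone (king).
Wolves reaches everyone (king).
Novas reaches everyone (king).
Bears cannot reach Owls in two steps.
Kings: Titans, Marlins, Owls, Tigers, Sharks, Pumas, Orcas, Wolves, Novas — 9.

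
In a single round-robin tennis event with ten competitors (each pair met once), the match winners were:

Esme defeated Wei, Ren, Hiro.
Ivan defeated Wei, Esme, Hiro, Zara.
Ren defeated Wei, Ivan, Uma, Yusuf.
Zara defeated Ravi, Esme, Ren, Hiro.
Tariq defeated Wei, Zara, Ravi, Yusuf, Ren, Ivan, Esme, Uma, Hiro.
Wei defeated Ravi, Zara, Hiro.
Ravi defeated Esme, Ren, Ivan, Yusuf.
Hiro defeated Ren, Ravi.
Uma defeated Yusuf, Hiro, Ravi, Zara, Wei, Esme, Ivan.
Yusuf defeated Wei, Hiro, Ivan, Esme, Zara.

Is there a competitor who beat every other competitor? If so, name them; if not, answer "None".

Tariq has 9 wins out of 9 opponents — a perfect record.

Tariq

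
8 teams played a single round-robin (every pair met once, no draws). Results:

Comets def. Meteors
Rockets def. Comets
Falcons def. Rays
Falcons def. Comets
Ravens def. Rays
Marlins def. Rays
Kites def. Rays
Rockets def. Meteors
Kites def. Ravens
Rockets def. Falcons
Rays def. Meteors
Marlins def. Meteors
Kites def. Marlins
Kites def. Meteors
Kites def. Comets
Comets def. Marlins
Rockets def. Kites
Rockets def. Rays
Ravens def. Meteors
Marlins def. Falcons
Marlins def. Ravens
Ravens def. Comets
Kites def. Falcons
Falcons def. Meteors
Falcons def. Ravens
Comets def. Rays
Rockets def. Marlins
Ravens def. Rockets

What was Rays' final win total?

1

Rays' results: beat Meteors; lost to Marlins, Ravens, Falcons, Kites, Rockets, Comets.
That is 1 win.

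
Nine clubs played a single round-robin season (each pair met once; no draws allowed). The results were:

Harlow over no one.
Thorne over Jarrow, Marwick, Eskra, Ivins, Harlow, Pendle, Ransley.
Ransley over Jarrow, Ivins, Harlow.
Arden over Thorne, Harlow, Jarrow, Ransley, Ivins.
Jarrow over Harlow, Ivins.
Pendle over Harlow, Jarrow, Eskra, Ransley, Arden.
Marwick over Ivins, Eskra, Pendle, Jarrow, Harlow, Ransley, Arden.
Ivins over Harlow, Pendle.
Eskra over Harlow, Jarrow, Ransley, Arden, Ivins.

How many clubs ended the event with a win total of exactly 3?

Win totals: Harlow 0, Thorne 7, Arden 5, Pendle 5, Marwick 7, Eskra 5, Ransley 3, Jarrow 2, Ivins 2.
Exactly 3: Ransley — 1 club.

1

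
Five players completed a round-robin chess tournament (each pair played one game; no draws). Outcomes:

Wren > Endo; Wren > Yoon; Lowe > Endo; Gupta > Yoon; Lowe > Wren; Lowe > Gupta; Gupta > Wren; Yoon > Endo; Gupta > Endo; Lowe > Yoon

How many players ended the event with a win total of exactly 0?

1

Win totals: Endo 0, Yoon 1, Lowe 4, Wren 2, Gupta 3.
Exactly 0: Endo — 1 player.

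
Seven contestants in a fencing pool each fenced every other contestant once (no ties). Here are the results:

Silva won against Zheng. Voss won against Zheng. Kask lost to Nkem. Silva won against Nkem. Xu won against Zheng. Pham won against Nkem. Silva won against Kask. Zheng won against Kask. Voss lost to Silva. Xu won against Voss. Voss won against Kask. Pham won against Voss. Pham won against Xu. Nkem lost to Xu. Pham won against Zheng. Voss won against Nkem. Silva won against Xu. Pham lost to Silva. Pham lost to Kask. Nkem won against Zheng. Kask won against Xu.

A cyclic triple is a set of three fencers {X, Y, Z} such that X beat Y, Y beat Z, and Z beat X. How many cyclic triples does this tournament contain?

6

Win totals: Kask 2, Voss 3, Nkem 2, Silva 6, Pham 4, Xu 3, Zheng 1.
A fencer with w wins dominates both others in C(w,2) triples; summing gives 1 + 3 + 1 + 15 + 6 + 3 + 0 = 29 transitive triples.
Total triples C(7,3) = 35, so cyclic triples = 35 − 29 = 6.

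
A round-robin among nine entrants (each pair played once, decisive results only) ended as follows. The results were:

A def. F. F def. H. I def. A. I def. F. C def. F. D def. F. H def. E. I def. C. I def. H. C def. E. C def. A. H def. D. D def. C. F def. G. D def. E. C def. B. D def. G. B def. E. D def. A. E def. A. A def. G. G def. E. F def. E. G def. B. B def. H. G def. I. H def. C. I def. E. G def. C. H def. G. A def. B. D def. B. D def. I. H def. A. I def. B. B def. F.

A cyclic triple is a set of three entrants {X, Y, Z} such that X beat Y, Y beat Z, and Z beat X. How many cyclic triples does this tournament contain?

Win totals: A 3, B 3, C 4, D 7, E 1, F 3, G 4, H 5, I 6.
An entrant with w wins dominates both others in C(w,2) triples; summing gives 3 + 3 + 6 + 21 + 0 + 3 + 6 + 10 + 15 = 67 transitive triples.
Total triples C(9,3) = 84, so cyclic triples = 84 − 67 = 17.

17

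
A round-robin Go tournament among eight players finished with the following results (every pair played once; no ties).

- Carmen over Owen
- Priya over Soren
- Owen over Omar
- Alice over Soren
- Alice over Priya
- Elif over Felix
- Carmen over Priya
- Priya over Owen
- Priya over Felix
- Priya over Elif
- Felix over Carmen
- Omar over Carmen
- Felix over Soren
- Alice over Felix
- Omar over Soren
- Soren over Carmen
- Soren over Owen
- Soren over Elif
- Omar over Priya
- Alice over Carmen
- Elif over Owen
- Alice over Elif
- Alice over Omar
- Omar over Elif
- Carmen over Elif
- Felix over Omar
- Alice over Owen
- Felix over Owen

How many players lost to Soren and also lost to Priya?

2

Soren beat: Elif, Carmen, Owen.
Priya beat: Elif, Owen, Felix, Soren.
Both beat: Elif, Owen — 2.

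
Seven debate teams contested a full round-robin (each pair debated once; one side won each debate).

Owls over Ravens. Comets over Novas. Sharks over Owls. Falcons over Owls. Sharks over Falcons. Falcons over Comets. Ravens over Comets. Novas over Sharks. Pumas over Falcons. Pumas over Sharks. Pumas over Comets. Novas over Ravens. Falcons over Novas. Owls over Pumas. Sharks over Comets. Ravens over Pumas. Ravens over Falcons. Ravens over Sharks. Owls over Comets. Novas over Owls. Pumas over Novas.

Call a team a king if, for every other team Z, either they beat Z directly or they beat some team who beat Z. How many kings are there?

6

Sharks reaches everyone (king).
Comets cannot reach Pumas, Falcons in two steps.
Pumas reaches everyone (king).
Owls reaches everyone (king).
Ravens reaches everyone (king).
Falcons reaches everyone (king).
Novas reaches everyone (king).
Kings: Sharks, Pumas, Owls, Ravens, Falcons, Novas — 6.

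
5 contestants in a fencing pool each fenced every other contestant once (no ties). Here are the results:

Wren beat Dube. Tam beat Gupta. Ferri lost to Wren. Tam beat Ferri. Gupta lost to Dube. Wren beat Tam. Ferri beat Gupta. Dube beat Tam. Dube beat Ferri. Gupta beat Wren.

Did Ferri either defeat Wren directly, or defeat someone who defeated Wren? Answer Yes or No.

Ferri did not beat Wren directly.
Ferri beat Gupta. Of those, Gupta beat Wren.

Yes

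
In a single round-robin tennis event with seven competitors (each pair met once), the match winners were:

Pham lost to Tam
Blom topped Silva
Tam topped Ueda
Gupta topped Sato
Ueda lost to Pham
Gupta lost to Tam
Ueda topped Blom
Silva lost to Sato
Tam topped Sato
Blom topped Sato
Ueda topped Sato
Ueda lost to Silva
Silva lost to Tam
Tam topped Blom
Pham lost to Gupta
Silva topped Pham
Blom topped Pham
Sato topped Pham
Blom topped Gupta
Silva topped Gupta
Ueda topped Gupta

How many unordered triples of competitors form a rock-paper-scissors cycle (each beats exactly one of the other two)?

Win totals: Sato 2, Silva 3, Pham 1, Tam 6, Blom 4, Ueda 3, Gupta 2.
A competitor with w wins dominates both others in C(w,2) triples; summing gives 1 + 3 + 0 + 15 + 6 + 3 + 1 = 29 transitive triples.
Total triples C(7,3) = 35, so cyclic triples = 35 − 29 = 6.

6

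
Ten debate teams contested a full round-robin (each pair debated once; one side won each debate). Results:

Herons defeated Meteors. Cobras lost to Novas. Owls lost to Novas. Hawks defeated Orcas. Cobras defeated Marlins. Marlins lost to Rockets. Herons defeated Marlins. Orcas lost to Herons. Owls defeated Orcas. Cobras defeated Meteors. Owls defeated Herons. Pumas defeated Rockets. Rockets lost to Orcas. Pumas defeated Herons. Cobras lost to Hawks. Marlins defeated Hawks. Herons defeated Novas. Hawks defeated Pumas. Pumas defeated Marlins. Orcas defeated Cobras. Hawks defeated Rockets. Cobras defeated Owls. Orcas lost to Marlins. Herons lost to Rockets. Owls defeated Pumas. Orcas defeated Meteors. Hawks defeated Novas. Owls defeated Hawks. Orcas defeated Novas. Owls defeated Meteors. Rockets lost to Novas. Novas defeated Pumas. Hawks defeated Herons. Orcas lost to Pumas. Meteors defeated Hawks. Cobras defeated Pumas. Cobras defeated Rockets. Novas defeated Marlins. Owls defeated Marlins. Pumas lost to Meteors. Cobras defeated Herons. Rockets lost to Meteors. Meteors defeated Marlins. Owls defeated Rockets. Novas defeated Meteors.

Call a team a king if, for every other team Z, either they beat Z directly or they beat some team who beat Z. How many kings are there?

6

Herons reaches everyone (king).
Rockets cannot reach Cobras, Owls, Pumas in two steps.
Cobras reaches everyone (king).
Novas reaches everyone (king).
Owls reaches everyone (king).
Meteors cannot reach Owls in two steps.
Pumas cannot reach Owls in two steps.
Hawks reaches everyone (king).
Orcas reaches everyone (king).
Marlins cannot reach Owls in two steps.
Kings: Herons, Cobras, Novas, Owls, Hawks, Orcas — 6.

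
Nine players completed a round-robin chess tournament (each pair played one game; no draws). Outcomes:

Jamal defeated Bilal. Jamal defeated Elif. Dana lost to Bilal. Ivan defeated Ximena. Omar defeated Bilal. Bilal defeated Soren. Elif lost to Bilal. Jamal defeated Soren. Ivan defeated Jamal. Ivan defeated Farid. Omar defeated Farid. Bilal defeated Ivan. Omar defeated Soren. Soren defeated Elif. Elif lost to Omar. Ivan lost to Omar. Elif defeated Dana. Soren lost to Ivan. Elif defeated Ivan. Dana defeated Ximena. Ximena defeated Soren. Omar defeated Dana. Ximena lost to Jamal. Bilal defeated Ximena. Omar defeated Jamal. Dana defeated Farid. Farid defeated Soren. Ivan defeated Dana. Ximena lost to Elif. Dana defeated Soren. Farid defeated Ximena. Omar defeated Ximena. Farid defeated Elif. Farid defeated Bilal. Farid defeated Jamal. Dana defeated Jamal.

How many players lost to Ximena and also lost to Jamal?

Ximena beat: Soren.
Jamal beat: Elif, Soren, Bilal, Ximena.
Both beat: Soren — 1.

1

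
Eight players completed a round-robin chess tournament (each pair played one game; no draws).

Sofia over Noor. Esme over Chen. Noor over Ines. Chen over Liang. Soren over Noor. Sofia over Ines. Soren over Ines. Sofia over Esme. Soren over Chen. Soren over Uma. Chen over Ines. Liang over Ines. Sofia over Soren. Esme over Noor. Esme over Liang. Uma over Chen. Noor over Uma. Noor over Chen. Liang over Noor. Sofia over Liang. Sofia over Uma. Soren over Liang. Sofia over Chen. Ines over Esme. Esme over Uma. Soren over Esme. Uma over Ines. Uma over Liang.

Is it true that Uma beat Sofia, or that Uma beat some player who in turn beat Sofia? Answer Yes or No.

Uma did not beat Sofia directly.
Uma beat Chen, Ines, Liang, but each of them lost to Sofia. No two-step path.

No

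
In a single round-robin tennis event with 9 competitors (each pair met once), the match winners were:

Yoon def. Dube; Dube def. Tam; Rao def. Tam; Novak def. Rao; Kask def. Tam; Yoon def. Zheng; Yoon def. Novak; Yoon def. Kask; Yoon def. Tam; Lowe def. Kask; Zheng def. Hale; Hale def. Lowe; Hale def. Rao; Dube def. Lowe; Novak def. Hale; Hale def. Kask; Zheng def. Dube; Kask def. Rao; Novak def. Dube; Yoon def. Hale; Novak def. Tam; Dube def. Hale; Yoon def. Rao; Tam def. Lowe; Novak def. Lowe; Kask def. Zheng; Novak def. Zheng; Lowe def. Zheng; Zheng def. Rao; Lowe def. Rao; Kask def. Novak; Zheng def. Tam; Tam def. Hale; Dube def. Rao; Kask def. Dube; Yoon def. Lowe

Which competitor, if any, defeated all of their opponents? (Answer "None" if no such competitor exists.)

Yoon has 8 wins out of 8 opponents — a perfect record.

Yoon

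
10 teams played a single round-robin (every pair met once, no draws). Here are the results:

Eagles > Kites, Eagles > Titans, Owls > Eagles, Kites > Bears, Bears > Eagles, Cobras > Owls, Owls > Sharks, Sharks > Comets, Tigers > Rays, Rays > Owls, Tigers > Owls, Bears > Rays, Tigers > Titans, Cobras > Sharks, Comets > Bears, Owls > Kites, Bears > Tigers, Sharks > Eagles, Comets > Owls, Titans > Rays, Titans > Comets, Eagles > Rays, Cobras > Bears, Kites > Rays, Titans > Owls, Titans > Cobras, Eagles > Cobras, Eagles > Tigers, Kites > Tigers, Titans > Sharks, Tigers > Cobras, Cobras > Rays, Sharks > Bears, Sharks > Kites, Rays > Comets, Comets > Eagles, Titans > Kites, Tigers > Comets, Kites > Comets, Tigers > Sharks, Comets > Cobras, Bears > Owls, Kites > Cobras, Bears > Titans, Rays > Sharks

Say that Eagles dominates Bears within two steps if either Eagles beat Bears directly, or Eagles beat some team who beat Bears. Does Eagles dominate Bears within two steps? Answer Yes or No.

Yes

Eagles did not beat Bears directly.
Eagles beat Cobras, Rays, Tigers, Titans, Kites. Of those, Cobras beat Bears.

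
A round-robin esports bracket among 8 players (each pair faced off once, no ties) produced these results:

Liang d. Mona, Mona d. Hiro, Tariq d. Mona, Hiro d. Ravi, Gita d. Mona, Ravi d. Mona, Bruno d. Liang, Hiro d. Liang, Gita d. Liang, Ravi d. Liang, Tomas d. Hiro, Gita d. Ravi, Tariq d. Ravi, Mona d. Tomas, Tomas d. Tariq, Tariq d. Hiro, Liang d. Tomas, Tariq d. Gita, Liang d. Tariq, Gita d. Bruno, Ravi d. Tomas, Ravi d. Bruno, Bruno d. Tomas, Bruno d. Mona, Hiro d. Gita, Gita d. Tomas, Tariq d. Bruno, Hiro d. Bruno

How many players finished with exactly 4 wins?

2

Win totals: Mona 2, Tariq 5, Hiro 4, Tomas 2, Ravi 4, Liang 3, Bruno 3, Gita 5.
Exactly 4: Hiro, Ravi — 2 players.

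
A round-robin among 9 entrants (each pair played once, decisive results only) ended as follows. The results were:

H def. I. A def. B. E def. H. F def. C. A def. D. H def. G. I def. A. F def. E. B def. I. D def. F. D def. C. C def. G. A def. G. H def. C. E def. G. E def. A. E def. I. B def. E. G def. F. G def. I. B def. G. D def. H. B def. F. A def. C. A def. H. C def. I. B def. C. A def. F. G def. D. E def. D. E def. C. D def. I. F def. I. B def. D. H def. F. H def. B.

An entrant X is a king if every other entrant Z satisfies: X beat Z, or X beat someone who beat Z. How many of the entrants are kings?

5

A reaches everyone (king).
B reaches everyone (king).
C cannot reach B, E, H in two steps.
D reaches everyone (king).
E reaches everyone (king).
F cannot reach B in two steps.
G cannot reach B in two steps.
H reaches everyone (king).
I cannot reach E in two steps.
Kings: A, B, D, E, H — 5.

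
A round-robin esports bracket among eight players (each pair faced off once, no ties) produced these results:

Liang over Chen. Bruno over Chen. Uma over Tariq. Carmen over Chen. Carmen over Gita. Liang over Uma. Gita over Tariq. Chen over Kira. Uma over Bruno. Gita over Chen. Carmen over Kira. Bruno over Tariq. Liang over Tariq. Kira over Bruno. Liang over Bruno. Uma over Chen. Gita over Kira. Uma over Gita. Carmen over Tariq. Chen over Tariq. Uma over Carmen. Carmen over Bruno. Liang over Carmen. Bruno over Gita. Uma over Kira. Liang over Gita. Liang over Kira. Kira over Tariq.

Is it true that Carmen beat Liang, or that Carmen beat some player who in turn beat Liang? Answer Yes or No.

No

Carmen did not beat Liang directly.
Carmen beat Kira, Bruno, Tariq, Chen, Gita, but each of them lost to Liang. No two-step path.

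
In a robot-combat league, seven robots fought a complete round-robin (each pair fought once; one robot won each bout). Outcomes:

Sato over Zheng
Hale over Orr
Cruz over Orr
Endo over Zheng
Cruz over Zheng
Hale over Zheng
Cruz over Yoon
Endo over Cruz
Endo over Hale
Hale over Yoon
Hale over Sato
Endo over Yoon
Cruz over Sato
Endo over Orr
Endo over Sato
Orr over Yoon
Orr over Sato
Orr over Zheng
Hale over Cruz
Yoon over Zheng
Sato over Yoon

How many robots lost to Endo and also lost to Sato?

2

Endo beat: Hale, Yoon, Orr, Cruz, Sato, Zheng.
Sato beat: Yoon, Zheng.
Both beat: Yoon, Zheng — 2.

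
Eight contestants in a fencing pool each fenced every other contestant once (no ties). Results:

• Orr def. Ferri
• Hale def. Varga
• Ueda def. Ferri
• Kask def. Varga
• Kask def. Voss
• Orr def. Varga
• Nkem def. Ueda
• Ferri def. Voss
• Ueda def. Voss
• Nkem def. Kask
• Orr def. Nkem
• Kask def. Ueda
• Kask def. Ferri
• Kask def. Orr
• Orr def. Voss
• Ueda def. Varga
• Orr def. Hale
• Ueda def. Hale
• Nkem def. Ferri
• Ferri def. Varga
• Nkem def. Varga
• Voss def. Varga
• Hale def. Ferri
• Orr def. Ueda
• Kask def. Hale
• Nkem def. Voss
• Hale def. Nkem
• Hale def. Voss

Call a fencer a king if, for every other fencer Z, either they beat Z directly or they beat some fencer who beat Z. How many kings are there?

Voss cannot reach Orr, Ferri, Hale, Nkem, Kask, Ueda in two steps.
Varga cannot reach Voss, Orr, Ferri, Hale, Nkem, Kask, Ueda in two steps.
Orr reaches everyone (king).
Ferri cannot reach Orr, Hale, Nkem, Kask, Ueda in two steps.
Hale cannot reach Orr in two steps.
Nkem reaches everyone (king).
Kask reaches everyone (king).
Ueda cannot reach Orr, Kask in two steps.
Kings: Orr, Nkem, Kask — 3.

3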